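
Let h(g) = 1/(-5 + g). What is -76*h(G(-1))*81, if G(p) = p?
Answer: 1026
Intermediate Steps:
-76*h(G(-1))*81 = -76/(-5 - 1)*81 = -76/(-6)*81 = -76*(-1/6)*81 = (38/3)*81 = 1026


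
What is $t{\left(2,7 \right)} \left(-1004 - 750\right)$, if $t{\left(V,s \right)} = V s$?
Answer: $-24556$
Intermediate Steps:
$t{\left(2,7 \right)} \left(-1004 - 750\right) = 2 \cdot 7 \left(-1004 - 750\right) = 14 \left(-1004 - 750\right) = 14 \left(-1754\right) = -24556$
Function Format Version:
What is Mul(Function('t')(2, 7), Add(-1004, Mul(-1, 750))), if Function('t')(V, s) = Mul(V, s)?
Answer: -24556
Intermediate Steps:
Mul(Function('t')(2, 7), Add(-1004, Mul(-1, 750))) = Mul(Mul(2, 7), Add(-1004, Mul(-1, 750))) = Mul(14, Add(-1004, -750)) = Mul(14, -1754) = -24556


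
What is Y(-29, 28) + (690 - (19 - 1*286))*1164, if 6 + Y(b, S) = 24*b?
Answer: 1113246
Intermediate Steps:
Y(b, S) = -6 + 24*b
Y(-29, 28) + (690 - (19 - 1*286))*1164 = (-6 + 24*(-29)) + (690 - (19 - 1*286))*1164 = (-6 - 696) + (690 - (19 - 286))*1164 = -702 + (690 - 1*(-267))*1164 = -702 + (690 + 267)*1164 = -702 + 957*1164 = -702 + 1113948 = 1113246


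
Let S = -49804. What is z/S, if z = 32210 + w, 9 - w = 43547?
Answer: 2832/12451 ≈ 0.22745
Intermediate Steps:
w = -43538 (w = 9 - 1*43547 = 9 - 43547 = -43538)
z = -11328 (z = 32210 - 43538 = -11328)
z/S = -11328/(-49804) = -11328*(-1/49804) = 2832/12451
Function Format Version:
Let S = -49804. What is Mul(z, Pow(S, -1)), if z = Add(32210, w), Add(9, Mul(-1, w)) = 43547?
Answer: Rational(2832, 12451) ≈ 0.22745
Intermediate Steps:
w = -43538 (w = Add(9, Mul(-1, 43547)) = Add(9, -43547) = -43538)
z = -11328 (z = Add(32210, -43538) = -11328)
Mul(z, Pow(S, -1)) = Mul(-11328, Pow(-49804, -1)) = Mul(-11328, Rational(-1, 49804)) = Rational(2832, 12451)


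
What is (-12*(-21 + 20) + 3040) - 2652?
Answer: 400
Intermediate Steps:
(-12*(-21 + 20) + 3040) - 2652 = (-12*(-1) + 3040) - 2652 = (12 + 3040) - 2652 = 3052 - 2652 = 400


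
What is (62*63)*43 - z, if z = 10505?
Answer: 157453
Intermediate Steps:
(62*63)*43 - z = (62*63)*43 - 1*10505 = 3906*43 - 10505 = 167958 - 10505 = 157453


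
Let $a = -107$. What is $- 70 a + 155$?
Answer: $7645$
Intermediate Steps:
$- 70 a + 155 = \left(-70\right) \left(-107\right) + 155 = 7490 + 155 = 7645$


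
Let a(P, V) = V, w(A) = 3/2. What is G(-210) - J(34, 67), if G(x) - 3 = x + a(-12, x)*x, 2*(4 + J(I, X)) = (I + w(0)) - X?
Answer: 175651/4 ≈ 43913.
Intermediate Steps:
w(A) = 3/2 (w(A) = 3*(1/2) = 3/2)
J(I, X) = -13/4 + I/2 - X/2 (J(I, X) = -4 + ((I + 3/2) - X)/2 = -4 + ((3/2 + I) - X)/2 = -4 + (3/2 + I - X)/2 = -4 + (3/4 + I/2 - X/2) = -13/4 + I/2 - X/2)
G(x) = 3 + x + x**2 (G(x) = 3 + (x + x*x) = 3 + (x + x**2) = 3 + x + x**2)
G(-210) - J(34, 67) = (3 - 210 + (-210)**2) - (-13/4 + (1/2)*34 - 1/2*67) = (3 - 210 + 44100) - (-13/4 + 17 - 67/2) = 43893 - 1*(-79/4) = 43893 + 79/4 = 175651/4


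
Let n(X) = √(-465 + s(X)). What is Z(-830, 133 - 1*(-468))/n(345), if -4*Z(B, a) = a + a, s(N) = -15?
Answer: 601*I*√30/240 ≈ 13.716*I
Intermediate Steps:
n(X) = 4*I*√30 (n(X) = √(-465 - 15) = √(-480) = 4*I*√30)
Z(B, a) = -a/2 (Z(B, a) = -(a + a)/4 = -a/2)
Z(-830, 133 - 1*(-468))/n(345) = (-(133 - 1*(-468))/2)/((4*I*√30)) = (-(133 + 468)/2)*(-I*√30/120) = (-½*601)*(-I*√30/120) = -(-601)*I*√30/240 = 601*I*√30/240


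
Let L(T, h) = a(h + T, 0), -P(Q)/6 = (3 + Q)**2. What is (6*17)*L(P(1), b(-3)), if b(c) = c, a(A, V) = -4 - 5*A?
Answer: 50082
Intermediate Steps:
P(Q) = -6*(3 + Q)**2
L(T, h) = -4 - 5*T - 5*h (L(T, h) = -4 - 5*(h + T) = -4 - 5*(T + h) = -4 + (-5*T - 5*h) = -4 - 5*T - 5*h)
(6*17)*L(P(1), b(-3)) = (6*17)*(-4 - (-30)*(3 + 1)**2 - 5*(-3)) = 102*(-4 - (-30)*4**2 + 15) = 102*(-4 - (-30)*16 + 15) = 102*(-4 - 5*(-96) + 15) = 102*(-4 + 480 + 15) = 102*491 = 50082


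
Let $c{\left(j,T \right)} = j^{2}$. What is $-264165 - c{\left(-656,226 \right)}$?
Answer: $-694501$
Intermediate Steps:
$-264165 - c{\left(-656,226 \right)} = -264165 - \left(-656\right)^{2} = -264165 - 430336 = -694501$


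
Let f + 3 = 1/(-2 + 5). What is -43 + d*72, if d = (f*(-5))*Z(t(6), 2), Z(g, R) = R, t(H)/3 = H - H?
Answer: 1877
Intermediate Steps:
t(H) = 0 (t(H) = 3*(H - H) = 3*0 = 0)
f = -8/3 (f = -3 + 1/(-2 + 5) = -3 + 1/3 = -8/3 ≈ -2.6667)
d = 80/3 (d = -8/3*(-5)*2 = (40/3)*2 = 80/3 ≈ 26.667)
-43 + d*72 = -43 + (80/3)*72 = -43 + 1920 = 1877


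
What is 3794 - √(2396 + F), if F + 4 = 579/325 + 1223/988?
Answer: 3794 - √14611773813/2470 ≈ 3745.1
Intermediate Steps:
F = -24221/24700 (F = -4 + (579/325 + 1223/988) = -4 + 74579/24700 = -24221/24700 ≈ -0.98061)
3794 - √(2396 + F) = 3794 - √(2396 - 24221/24700) = 3794 - √(59156979/24700) = 3794 - √14611773813/2470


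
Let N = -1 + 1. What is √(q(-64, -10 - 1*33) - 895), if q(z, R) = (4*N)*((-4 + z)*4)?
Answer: I*√895 ≈ 29.917*I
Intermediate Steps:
N = 0
q(z, R) = 0 (q(z, R) = (4*0)*((-4 + z)*4) = 0*(-16 + 4*z) = 0)
√(q(-64, -10 - 1*33) - 895) = √(0 - 895) = √(-895) = I*√895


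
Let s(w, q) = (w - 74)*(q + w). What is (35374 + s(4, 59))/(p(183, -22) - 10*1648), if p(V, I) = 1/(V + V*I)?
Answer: -118994652/63332641 ≈ -1.8789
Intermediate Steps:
p(V, I) = 1/(V + I*V)
s(w, q) = (-74 + w)*(q + w)
(35374 + s(4, 59))/(p(183, -22) - 10*1648) = (35374 + (4² - 74*59 - 74*4 + 59*4))/(1/(183*(1 - 22)) - 10*1648) = (35374 + (16 - 4366 - 296 + 236))/((1/183)/(-21) - 16480) = (35374 - 4410)/((1/183)*(-1/21) - 16480) = 30964/(-1/3843 - 16480) = 30964/(-63332641/3843) = 30964*(-3843/63332641) = -118994652/63332641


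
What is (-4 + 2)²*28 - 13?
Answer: 99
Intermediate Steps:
(-4 + 2)²*28 - 13 = (-2)²*28 - 13 = 4*28 - 13 = 112 - 13 = 99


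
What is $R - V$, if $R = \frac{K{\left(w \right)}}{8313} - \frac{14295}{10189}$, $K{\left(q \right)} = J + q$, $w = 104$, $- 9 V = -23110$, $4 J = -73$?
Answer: $- \frac{2611340511899}{1016413884} \approx -2569.2$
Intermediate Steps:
$J = - \frac{73}{4}$ ($J = \frac{1}{4} \left(-73\right) = - \frac{73}{4} \approx -18.25$)
$V = \frac{23110}{9}$ ($V = \left(- \frac{1}{9}\right) \left(-23110\right) = \frac{23110}{9} \approx 2567.8$)
$K{\left(q \right)} = - \frac{73}{4} + q$
$R = - \frac{471842513}{338804628}$ ($R = \frac{- \frac{73}{4} + 104}{8313} - \frac{14295}{10189} = \frac{343}{4} \cdot \frac{1}{8313} - \frac{14295}{10189} = \frac{343}{33252} - \frac{14295}{10189} = - \frac{471842513}{338804628} \approx -1.3927$)
$R - V = - \frac{471842513}{338804628} - \frac{23110}{9} = - \frac{2611340511899}{1016413884}$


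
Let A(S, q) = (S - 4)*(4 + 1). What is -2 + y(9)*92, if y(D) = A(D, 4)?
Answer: 2298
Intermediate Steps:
A(S, q) = -20 + 5*S (A(S, q) = (-4 + S)*5 = -20 + 5*S)
y(D) = -20 + 5*D
-2 + y(9)*92 = -2 + (-20 + 5*9)*92 = -2 + (-20 + 45)*92 = -2 + 25*92 = -2 + 2300 = 2298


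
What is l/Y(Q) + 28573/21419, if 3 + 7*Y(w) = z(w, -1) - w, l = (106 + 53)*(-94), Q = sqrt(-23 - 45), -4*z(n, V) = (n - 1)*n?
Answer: (-4480997192*I + 85719*sqrt(17))/(21419*(3*sqrt(17) + 28*I)) ≈ -6251.4 - 2762.2*I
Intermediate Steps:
z(n, V) = -n*(-1 + n)/4 (z(n, V) = -(n - 1)*n/4 = -(-1 + n)*n/4 = -n*(-1 + n)/4)
Q = 2*I*sqrt(17) (Q = sqrt(-68) = 2*I*sqrt(17) ≈ 8.2462*I)
l = -14946 (l = 159*(-94) = -14946)
Y(w) = -3/7 - w/7 + w*(1 - w)/28 (Y(w) = -3/7 + (w*(1 - w)/4 - w)/7 = -3/7 + (-w + w*(1 - w)/4)/7 = -3/7 + (-w/7 + w*(1 - w)/28) = -3/7 - w/7 + w*(1 - w)/28)
l/Y(Q) + 28573/21419 = -14946/(-3/7 - 3*I*sqrt(17)/14 - (2*I*sqrt(17))**2/28) + 28573/21419 = -14946/(-3/7 - 3*I*sqrt(17)/14 - 1/28*(-68)) + 28573*(1/21419) = -14946/(-3/7 - 3*I*sqrt(17)/14 + 17/7) + 28573/21419 = -14946/(2 - 3*I*sqrt(17)/14) + 28573/21419 = 28573/21419 - 14946/(2 - 3*I*sqrt(17)/14)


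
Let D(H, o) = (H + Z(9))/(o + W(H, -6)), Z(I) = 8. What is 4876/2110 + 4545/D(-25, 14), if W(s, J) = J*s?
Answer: -786334454/17935 ≈ -43844.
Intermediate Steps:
D(H, o) = (8 + H)/(o - 6*H) (D(H, o) = (H + 8)/(o - 6*H) = (8 + H)/(o - 6*H))
4876/2110 + 4545/D(-25, 14) = 4876/2110 + 4545/(((8 - 25)/(14 - 6*(-25)))) = 4876*(1/2110) + 4545/((-17/(14 + 150))) = 2438/1055 + 4545/((-17/164)) = 2438/1055 + 4545/(((1/164)*(-17))) = 2438/1055 + 4545/(-17/164) = 2438/1055 + 4545*(-164/17) = 2438/1055 - 745380/17 = -786334454/17935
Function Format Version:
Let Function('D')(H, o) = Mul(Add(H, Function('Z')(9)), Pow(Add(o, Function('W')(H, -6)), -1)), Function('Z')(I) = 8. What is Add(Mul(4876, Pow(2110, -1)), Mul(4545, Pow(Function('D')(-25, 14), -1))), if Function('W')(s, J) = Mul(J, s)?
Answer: Rational(-786334454, 17935) ≈ -43844.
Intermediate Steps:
Function('D')(H, o) = Mul(Pow(Add(o, Mul(-6, H)), -1), Add(8, H)) (Function('D')(H, o) = Mul(Add(H, 8), Pow(Add(o, Mul(-6, H)), -1)) = Mul(Add(8, H), Pow(Add(o, Mul(-6, H)), -1)) = Mul(Pow(Add(o, Mul(-6, H)), -1), Add(8, H)))
Add(Mul(4876, Pow(2110, -1)), Mul(4545, Pow(Function('D')(-25, 14), -1))) = Add(Mul(4876, Pow(2110, -1)), Mul(4545, Pow(Mul(Pow(Add(14, Mul(-6, -25)), -1), Add(8, -25)), -1))) = Add(Mul(4876, Rational(1, 2110)), Mul(4545, Pow(Mul(Pow(Add(14, 150), -1), -17), -1))) = Add(Rational(2438, 1055), Mul(4545, Pow(Mul(Pow(164, -1), -17), -1))) = Add(Rational(2438, 1055), Mul(4545, Pow(Mul(Rational(1, 164), -17), -1))) = Add(Rational(2438, 1055), Mul(4545, Pow(Rational(-17, 164), -1))) = Add(Rational(2438, 1055), Mul(4545, Rational(-164, 17))) = Add(Rational(2438, 1055), Rational(-745380, 17)) = Rational(-786334454, 17935)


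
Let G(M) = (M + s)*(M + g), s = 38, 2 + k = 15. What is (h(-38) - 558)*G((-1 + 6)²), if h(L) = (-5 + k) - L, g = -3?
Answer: -709632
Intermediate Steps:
k = 13 (k = -2 + 15 = 13)
G(M) = (-3 + M)*(38 + M) (G(M) = (M + 38)*(M - 3) = (38 + M)*(-3 + M) = (-3 + M)*(38 + M))
h(L) = 8 - L (h(L) = (-5 + 13) - L = 8 - L)
(h(-38) - 558)*G((-1 + 6)²) = ((8 - 1*(-38)) - 558)*(-114 + ((-1 + 6)²)² + 35*(-1 + 6)²) = ((8 + 38) - 558)*(-114 + (5²)² + 35*5²) = (46 - 558)*(-114 + 25² + 35*25) = -512*(-114 + 625 + 875) = -512*1386 = -709632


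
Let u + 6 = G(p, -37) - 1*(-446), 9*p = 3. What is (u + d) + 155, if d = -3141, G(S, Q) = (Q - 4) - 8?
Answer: -2595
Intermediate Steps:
p = ⅓ (p = (⅑)*3 = ⅓ ≈ 0.33333)
G(S, Q) = -12 + Q (G(S, Q) = (-4 + Q) - 8 = -12 + Q)
u = 391 (u = -6 + ((-12 - 37) - 1*(-446)) = -6 + (-49 + 446) = -6 + 397 = 391)
(u + d) + 155 = (391 - 3141) + 155 = -2750 + 155 = -2595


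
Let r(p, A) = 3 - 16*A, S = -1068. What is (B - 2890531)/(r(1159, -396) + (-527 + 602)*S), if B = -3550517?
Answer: 2147016/24587 ≈ 87.323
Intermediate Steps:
(B - 2890531)/(r(1159, -396) + (-527 + 602)*S) = (-3550517 - 2890531)/((3 - 16*(-396)) + (-527 + 602)*(-1068)) = -6441048/((3 + 6336) + 75*(-1068)) = -6441048/(6339 - 80100) = -6441048/(-73761) = -6441048*(-1/73761) = 2147016/24587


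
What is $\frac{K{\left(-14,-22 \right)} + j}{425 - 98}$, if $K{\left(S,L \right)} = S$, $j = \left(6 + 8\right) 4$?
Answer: $\frac{14}{109} \approx 0.12844$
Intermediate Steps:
$j = 56$ ($j = 14 \cdot 4 = 56$)
$\frac{K{\left(-14,-22 \right)} + j}{425 - 98} = \frac{-14 + 56}{425 - 98} = \frac{42}{327} = 42 \cdot \frac{1}{327} = \frac{14}{109}$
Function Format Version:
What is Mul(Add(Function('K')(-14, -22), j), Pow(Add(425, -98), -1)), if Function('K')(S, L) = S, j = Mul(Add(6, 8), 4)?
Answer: Rational(14, 109) ≈ 0.12844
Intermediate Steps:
j = 56 (j = Mul(14, 4) = 56)
Mul(Add(Function('K')(-14, -22), j), Pow(Add(425, -98), -1)) = Mul(Add(-14, 56), Pow(Add(425, -98), -1)) = Mul(42, Pow(327, -1)) = Mul(42, Rational(1, 327)) = Rational(14, 109)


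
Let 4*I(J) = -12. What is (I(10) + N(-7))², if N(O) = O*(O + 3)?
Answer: 625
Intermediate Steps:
I(J) = -3 (I(J) = (¼)*(-12) = -3)
N(O) = O*(3 + O)
(I(10) + N(-7))² = (-3 - 7*(3 - 7))² = (-3 - 7*(-4))² = (-3 + 28)² = 25² = 625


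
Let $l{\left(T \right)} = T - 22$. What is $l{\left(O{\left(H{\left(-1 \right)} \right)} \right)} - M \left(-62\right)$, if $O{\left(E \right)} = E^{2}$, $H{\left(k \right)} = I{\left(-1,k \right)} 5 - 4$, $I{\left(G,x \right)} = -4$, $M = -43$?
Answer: $-2112$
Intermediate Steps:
$H{\left(k \right)} = -24$ ($H{\left(k \right)} = \left(-4\right) 5 - 4 = -20 - 4 = -24$)
$l{\left(T \right)} = -22 + T$ ($l{\left(T \right)} = T - 22 = -22 + T$)
$l{\left(O{\left(H{\left(-1 \right)} \right)} \right)} - M \left(-62\right) = \left(-22 + \left(-24\right)^{2}\right) - \left(-43\right) \left(-62\right) = \left(-22 + 576\right) - 2666 = 554 - 2666 = -2112$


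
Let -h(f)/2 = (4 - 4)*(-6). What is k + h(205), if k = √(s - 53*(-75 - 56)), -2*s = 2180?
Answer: √5853 ≈ 76.505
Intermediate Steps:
s = -1090 (s = -½*2180 = -1090)
k = √5853 (k = √(-1090 - 53*(-75 - 56)) = √(-1090 - 53*(-131)) = √(-1090 + 6943) = √5853 ≈ 76.505)
h(f) = 0 (h(f) = -2*(4 - 4)*(-6) = -0*(-6) = -2*0 = 0)
k + h(205) = √5853 + 0 = √5853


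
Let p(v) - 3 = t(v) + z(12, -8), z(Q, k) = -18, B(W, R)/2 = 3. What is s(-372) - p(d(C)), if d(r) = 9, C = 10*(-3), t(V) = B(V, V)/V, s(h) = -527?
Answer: -1538/3 ≈ -512.67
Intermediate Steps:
B(W, R) = 6 (B(W, R) = 2*3 = 6)
t(V) = 6/V
C = -30
p(v) = -15 + 6/v (p(v) = 3 + (6/v - 18) = 3 + (-18 + 6/v) = -15 + 6/v)
s(-372) - p(d(C)) = -527 - (-15 + 6/9) = -527 - (-15 + 6*(⅑)) = -527 - (-15 + ⅔) = -527 - 1*(-43/3) = -527 + 43/3 = -1538/3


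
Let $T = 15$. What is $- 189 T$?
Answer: $-2835$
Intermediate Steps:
$- 189 T = \left(-189\right) 15 = -2835$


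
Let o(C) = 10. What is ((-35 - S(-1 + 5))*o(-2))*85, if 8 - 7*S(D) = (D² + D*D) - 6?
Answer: -192950/7 ≈ -27564.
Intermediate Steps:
S(D) = 2 - 2*D²/7 (S(D) = 8/7 - ((D² + D*D) - 6)/7 = 8/7 - ((D² + D²) - 6)/7 = 8/7 - (2*D² - 6)/7 = 8/7 - (-6 + 2*D²)/7 = 8/7 + (6/7 - 2*D²/7) = 2 - 2*D²/7)
((-35 - S(-1 + 5))*o(-2))*85 = ((-35 - (2 - 2*(-1 + 5)²/7))*10)*85 = ((-35 - (2 - 2/7*4²))*10)*85 = ((-35 - (2 - 2/7*16))*10)*85 = ((-35 - (2 - 32/7))*10)*85 = ((-35 - 1*(-18/7))*10)*85 = ((-35 + 18/7)*10)*85 = -227/7*10*85 = -2270/7*85 = -192950/7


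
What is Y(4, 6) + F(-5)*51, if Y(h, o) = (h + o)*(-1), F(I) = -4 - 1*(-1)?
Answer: -163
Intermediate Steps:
F(I) = -3 (F(I) = -4 + 1 = -3)
Y(h, o) = -h - o
Y(4, 6) + F(-5)*51 = (-1*4 - 1*6) - 3*51 = (-4 - 6) - 153 = -10 - 153 = -163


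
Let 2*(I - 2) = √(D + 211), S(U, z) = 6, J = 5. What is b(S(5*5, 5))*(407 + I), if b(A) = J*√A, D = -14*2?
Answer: 5*√6*(818 + √183)/2 ≈ 5092.0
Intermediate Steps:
D = -28
b(A) = 5*√A
I = 2 + √183/2 (I = 2 + √(-28 + 211)/2 = 2 + √183/2 ≈ 8.7639)
b(S(5*5, 5))*(407 + I) = (5*√6)*(407 + (2 + √183/2)) = (5*√6)*(409 + √183/2) = 5*√6*(409 + √183/2)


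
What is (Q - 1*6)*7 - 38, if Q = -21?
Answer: -227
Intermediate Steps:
(Q - 1*6)*7 - 38 = (-21 - 1*6)*7 - 38 = (-21 - 6)*7 - 38 = -27*7 - 38 = -189 - 38 = -227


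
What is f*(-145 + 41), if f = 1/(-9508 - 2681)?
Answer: 104/12189 ≈ 0.0085323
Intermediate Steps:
f = -1/12189 (f = 1/(-12189) = -1/12189 ≈ -8.2041e-5)
f*(-145 + 41) = -(-145 + 41)/12189 = -1/12189*(-104) = 104/12189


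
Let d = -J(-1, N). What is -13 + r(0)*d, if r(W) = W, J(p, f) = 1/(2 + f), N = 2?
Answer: -13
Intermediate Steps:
d = -¼ (d = -1/(2 + 2) = -1/4 = -1*¼ = -¼ ≈ -0.25000)
-13 + r(0)*d = -13 + 0*(-¼) = -13 + 0 = -13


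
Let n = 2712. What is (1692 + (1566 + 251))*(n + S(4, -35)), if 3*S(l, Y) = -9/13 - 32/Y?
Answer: 12990251329/1365 ≈ 9.5167e+6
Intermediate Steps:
S(l, Y) = -3/13 - 32/(3*Y) (S(l, Y) = (-9/13 - 32/Y)/3 = -3/13 - 32/(3*Y))
(1692 + (1566 + 251))*(n + S(4, -35)) = (1692 + (1566 + 251))*(2712 + (1/39)*(-416 - 9*(-35))/(-35)) = (1692 + 1817)*(2712 + (1/39)*(-1/35)*(-416 + 315)) = 3509*(2712 + (1/39)*(-1/35)*(-101)) = 3509*(2712 + 101/1365) = 3509*(3701981/1365) = 12990251329/1365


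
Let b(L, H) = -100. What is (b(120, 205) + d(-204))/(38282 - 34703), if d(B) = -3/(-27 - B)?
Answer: -1967/70387 ≈ -0.027945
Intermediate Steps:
(b(120, 205) + d(-204))/(38282 - 34703) = (-100 + 3/(27 - 204))/(38282 - 34703) = (-100 + 3/(-177))/3579 = (-100 + 3*(-1/177))*(1/3579) = (-100 - 1/59)*(1/3579) = -5901/59*1/3579 = -1967/70387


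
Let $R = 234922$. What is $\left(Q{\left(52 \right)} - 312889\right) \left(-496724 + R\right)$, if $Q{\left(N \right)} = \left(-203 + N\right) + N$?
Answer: $81940884376$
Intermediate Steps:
$Q{\left(N \right)} = -203 + 2 N$
$\left(Q{\left(52 \right)} - 312889\right) \left(-496724 + R\right) = \left(\left(-203 + 2 \cdot 52\right) - 312889\right) \left(-496724 + 234922\right) = \left(\left(-203 + 104\right) - 312889\right) \left(-261802\right) = \left(-99 - 312889\right) \left(-261802\right) = \left(-312988\right) \left(-261802\right) = 81940884376$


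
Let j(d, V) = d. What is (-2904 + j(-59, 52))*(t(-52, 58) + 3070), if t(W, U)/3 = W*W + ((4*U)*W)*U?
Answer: 6186607702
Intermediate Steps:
t(W, U) = 3*W² + 12*W*U² (t(W, U) = 3*(W*W + ((4*U)*W)*U) = 3*(W² + (4*U*W)*U) = 3*(W² + 4*W*U²) = 3*W² + 12*W*U²)
(-2904 + j(-59, 52))*(t(-52, 58) + 3070) = (-2904 - 59)*(3*(-52)*(-52 + 4*58²) + 3070) = -2963*(3*(-52)*(-52 + 4*3364) + 3070) = -2963*(3*(-52)*(-52 + 13456) + 3070) = -2963*(3*(-52)*13404 + 3070) = -2963*(-2091024 + 3070) = -2963*(-2087954) = 6186607702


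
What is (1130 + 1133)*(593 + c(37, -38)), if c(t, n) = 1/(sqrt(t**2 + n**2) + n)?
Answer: 1837227865/1369 + 2263*sqrt(2813)/1369 ≈ 1.3421e+6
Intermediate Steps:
c(t, n) = 1/(n + sqrt(n**2 + t**2)) (c(t, n) = 1/(sqrt(n**2 + t**2) + n) = 1/(n + sqrt(n**2 + t**2)))
(1130 + 1133)*(593 + c(37, -38)) = (1130 + 1133)*(593 + 1/(-38 + sqrt((-38)**2 + 37**2))) = 2263*(593 + 1/(-38 + sqrt(1444 + 1369))) = 2263*(593 + 1/(-38 + sqrt(2813))) = 1341959 + 2263/(-38 + sqrt(2813))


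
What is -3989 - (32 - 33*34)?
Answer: -2899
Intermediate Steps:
-3989 - (32 - 33*34) = -3989 - (32 - 1122) = -3989 - 1*(-1090) = -3989 + 1090 = -2899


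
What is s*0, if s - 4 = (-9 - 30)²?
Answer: 0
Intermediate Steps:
s = 1525 (s = 4 + (-9 - 30)² = 4 + (-39)² = 4 + 1521 = 1525)
s*0 = 1525*0 = 0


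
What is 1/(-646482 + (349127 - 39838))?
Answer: -1/337193 ≈ -2.9657e-6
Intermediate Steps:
1/(-646482 + (349127 - 39838)) = 1/(-646482 + 309289) = 1/(-337193) = -1/337193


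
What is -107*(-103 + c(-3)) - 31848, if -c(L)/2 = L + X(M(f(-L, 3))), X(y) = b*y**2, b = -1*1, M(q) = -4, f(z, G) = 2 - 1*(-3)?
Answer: -24893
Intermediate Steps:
f(z, G) = 5 (f(z, G) = 2 + 3 = 5)
b = -1
X(y) = -y**2
c(L) = 32 - 2*L (c(L) = -2*(L - 1*(-4)**2) = -2*(L - 1*16) = -2*(L - 16) = -2*(-16 + L) = 32 - 2*L)
-107*(-103 + c(-3)) - 31848 = -107*(-103 + (32 - 2*(-3))) - 31848 = -107*(-103 + (32 + 6)) - 31848 = -107*(-103 + 38) - 31848 = -107*(-65) - 31848 = 6955 - 31848 = -24893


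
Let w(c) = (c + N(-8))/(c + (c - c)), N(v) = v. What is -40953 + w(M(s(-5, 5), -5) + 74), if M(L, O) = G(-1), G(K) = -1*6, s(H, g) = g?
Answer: -696186/17 ≈ -40952.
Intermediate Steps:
G(K) = -6
M(L, O) = -6
w(c) = (-8 + c)/c (w(c) = (c - 8)/(c + (c - c)) = (-8 + c)/(c + 0) = (-8 + c)/c)
-40953 + w(M(s(-5, 5), -5) + 74) = -40953 + (-8 + (-6 + 74))/(-6 + 74) = -40953 + (-8 + 68)/68 = -40953 + (1/68)*60 = -40953 + 15/17 = -696186/17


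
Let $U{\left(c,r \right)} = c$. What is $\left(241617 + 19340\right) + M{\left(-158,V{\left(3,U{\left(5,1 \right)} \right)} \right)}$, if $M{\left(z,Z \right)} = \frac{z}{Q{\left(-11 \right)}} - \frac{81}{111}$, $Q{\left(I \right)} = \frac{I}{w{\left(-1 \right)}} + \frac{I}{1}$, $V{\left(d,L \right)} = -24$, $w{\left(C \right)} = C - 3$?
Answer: $\frac{318650990}{1221} \approx 2.6098 \cdot 10^{5}$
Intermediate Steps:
$w{\left(C \right)} = -3 + C$ ($w{\left(C \right)} = C - 3 = -3 + C$)
$Q{\left(I \right)} = \frac{3 I}{4}$ ($Q{\left(I \right)} = \frac{I}{-3 - 1} + \frac{I}{1} = \frac{I}{-4} + I 1 = I \left(- \frac{1}{4}\right) + I = - \frac{I}{4} + I = \frac{3 I}{4}$)
$M{\left(z,Z \right)} = - \frac{27}{37} - \frac{4 z}{33}$ ($M{\left(z,Z \right)} = \frac{z}{\frac{3}{4} \left(-11\right)} - \frac{81}{111} = \frac{z}{- \frac{33}{4}} - \frac{27}{37} = z \left(- \frac{4}{33}\right) - \frac{27}{37} = - \frac{4 z}{33} - \frac{27}{37} = - \frac{27}{37} - \frac{4 z}{33}$)
$\left(241617 + 19340\right) + M{\left(-158,V{\left(3,U{\left(5,1 \right)} \right)} \right)} = \left(241617 + 19340\right) - - \frac{22493}{1221} = 260957 + \left(- \frac{27}{37} + \frac{632}{33}\right) = 260957 + \frac{22493}{1221} = \frac{318650990}{1221}$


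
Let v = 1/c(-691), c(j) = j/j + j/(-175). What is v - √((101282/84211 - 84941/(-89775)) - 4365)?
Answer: 175/866 - 2*I*√277061614996419601509/504002835 ≈ 0.20208 - 66.052*I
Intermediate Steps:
c(j) = 1 - j/175 (c(j) = 1 + j*(-1/175) = 1 - j/175)
v = 175/866 (v = 1/(1 - 1/175*(-691)) = 1/(1 + 691/175) = 1/(866/175) = 175/866 ≈ 0.20208)
v - √((101282/84211 - 84941/(-89775)) - 4365) = 175/866 - √((101282/84211 - 84941/(-89775)) - 4365) = 175/866 - √((101282*(1/84211) - 84941*(-1/89775)) - 4365) = 175/866 - √((101282/84211 + 84941/89775) - 4365) = 175/866 - √(16245558101/7560042525 - 4365) = 175/866 - √(-32983340063524/7560042525) = 175/866 - 2*I*√277061614996419601509/504002835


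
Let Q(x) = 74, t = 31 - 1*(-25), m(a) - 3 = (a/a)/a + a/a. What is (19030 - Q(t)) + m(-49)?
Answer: 929039/49 ≈ 18960.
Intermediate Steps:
m(a) = 4 + 1/a (m(a) = 3 + ((a/a)/a + a/a) = 3 + (1/a + 1) = 3 + (1 + 1/a) = 4 + 1/a)
t = 56 (t = 31 + 25 = 56)
(19030 - Q(t)) + m(-49) = (19030 - 1*74) + (4 + 1/(-49)) = (19030 - 74) + (4 - 1/49) = 18956 + 195/49 = 929039/49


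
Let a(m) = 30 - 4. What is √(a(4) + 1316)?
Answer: √1342 ≈ 36.633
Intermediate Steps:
a(m) = 26
√(a(4) + 1316) = √(26 + 1316) = √1342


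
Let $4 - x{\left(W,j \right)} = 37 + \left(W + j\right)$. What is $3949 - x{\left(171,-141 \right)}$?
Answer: $4012$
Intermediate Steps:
$x{\left(W,j \right)} = -33 - W - j$ ($x{\left(W,j \right)} = 4 - \left(37 + \left(W + j\right)\right) = 4 - \left(37 + W + j\right) = -33 - W - j$)
$3949 - x{\left(171,-141 \right)} = 3949 - \left(-33 - 171 - -141\right) = 3949 - \left(-33 - 171 + 141\right) = 3949 - -63 = 3949 + 63 = 4012$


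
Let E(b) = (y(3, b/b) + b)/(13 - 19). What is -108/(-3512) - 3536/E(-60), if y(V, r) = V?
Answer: -6208703/16682 ≈ -372.18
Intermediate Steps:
E(b) = -½ - b/6 (E(b) = (3 + b)/(13 - 19) = (3 + b)/(-6) = (3 + b)*(-⅙) = -½ - b/6)
-108/(-3512) - 3536/E(-60) = -108/(-3512) - 3536/(-½ - ⅙*(-60)) = -108*(-1/3512) - 3536/(-½ + 10) = 27/878 - 3536/19/2 = 27/878 - 3536*2/19 = 27/878 - 7072/19 = -6208703/16682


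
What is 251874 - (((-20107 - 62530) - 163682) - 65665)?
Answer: 563858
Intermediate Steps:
251874 - (((-20107 - 62530) - 163682) - 65665) = 251874 - ((-82637 - 163682) - 65665) = 251874 - (-246319 - 65665) = 251874 - 1*(-311984) = 251874 + 311984 = 563858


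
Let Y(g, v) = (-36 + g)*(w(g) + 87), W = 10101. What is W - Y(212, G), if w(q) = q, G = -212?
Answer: -42523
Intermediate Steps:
Y(g, v) = (-36 + g)*(87 + g) (Y(g, v) = (-36 + g)*(g + 87) = (-36 + g)*(87 + g))
W - Y(212, G) = 10101 - (-3132 + 212**2 + 51*212) = 10101 - (-3132 + 44944 + 10812) = 10101 - 1*52624 = 10101 - 52624 = -42523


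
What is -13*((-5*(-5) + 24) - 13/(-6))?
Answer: -3991/6 ≈ -665.17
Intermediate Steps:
-13*((-5*(-5) + 24) - 13/(-6)) = -13*((25 + 24) - 13*(-1/6)) = -13*(49 + 13/6) = -13*307/6 = -3991/6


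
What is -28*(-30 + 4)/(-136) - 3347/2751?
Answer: -307240/46767 ≈ -6.5696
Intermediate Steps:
-28*(-30 + 4)/(-136) - 3347/2751 = -28*(-26)*(-1/136) - 3347*1/2751 = 728*(-1/136) - 3347/2751 = -91/17 - 3347/2751 = -307240/46767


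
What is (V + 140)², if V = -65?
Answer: 5625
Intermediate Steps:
(V + 140)² = (-65 + 140)² = 75² = 5625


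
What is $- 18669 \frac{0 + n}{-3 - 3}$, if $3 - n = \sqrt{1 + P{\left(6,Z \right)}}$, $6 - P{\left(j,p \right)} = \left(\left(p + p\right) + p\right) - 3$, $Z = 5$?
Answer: $\frac{18669}{2} - \frac{6223 i \sqrt{5}}{2} \approx 9334.5 - 6957.5 i$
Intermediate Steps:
$P{\left(j,p \right)} = 9 - 3 p$ ($P{\left(j,p \right)} = 6 - \left(\left(\left(p + p\right) + p\right) - 3\right) = 6 - \left(\left(2 p + p\right) - 3\right) = 6 - \left(3 p - 3\right) = 6 - \left(-3 + 3 p\right) = 9 - 3 p$)
$n = 3 - i \sqrt{5}$ ($n = 3 - \sqrt{1 + \left(9 - 15\right)} = 3 - \sqrt{1 - 6} = 3 - \sqrt{-5} = 3 - i \sqrt{5} \approx 3.0 - 2.2361 i$)
$- 18669 \frac{0 + n}{-3 - 3} = - 18669 \frac{0 + \left(3 - i \sqrt{5}\right)}{-3 - 3} = - 18669 \frac{3 - i \sqrt{5}}{-6} = - 18669 \left(3 - i \sqrt{5}\right) \left(- \frac{1}{6}\right) = - 18669 \left(- \frac{1}{2} + \frac{i \sqrt{5}}{6}\right) = \frac{18669}{2} - \frac{6223 i \sqrt{5}}{2}$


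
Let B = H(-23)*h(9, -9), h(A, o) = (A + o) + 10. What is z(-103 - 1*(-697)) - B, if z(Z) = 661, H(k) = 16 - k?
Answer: 271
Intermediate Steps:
h(A, o) = 10 + A + o
B = 390 (B = (16 - 1*(-23))*(10 + 9 - 9) = (16 + 23)*10 = 39*10 = 390)
z(-103 - 1*(-697)) - B = 661 - 1*390 = 661 - 390 = 271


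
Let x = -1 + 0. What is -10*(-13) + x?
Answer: 129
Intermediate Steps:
x = -1
-10*(-13) + x = -10*(-13) - 1 = 130 - 1 = 129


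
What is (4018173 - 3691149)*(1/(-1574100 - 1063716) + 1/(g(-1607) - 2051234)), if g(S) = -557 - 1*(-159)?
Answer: -3993651153/14093301343 ≈ -0.28337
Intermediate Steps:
g(S) = -398 (g(S) = -557 + 159 = -398)
(4018173 - 3691149)*(1/(-1574100 - 1063716) + 1/(g(-1607) - 2051234)) = (4018173 - 3691149)*(1/(-1574100 - 1063716) + 1/(-398 - 2051234)) = 327024*(1/(-2637816) + 1/(-2051632)) = 327024*(-1/2637816 - 1/2051632) = 327024*(-586181/676478464464) = -3993651153/14093301343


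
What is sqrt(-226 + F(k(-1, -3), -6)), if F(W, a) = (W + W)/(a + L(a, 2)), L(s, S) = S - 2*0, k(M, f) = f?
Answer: I*sqrt(898)/2 ≈ 14.983*I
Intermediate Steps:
L(s, S) = S (L(s, S) = S + 0 = S)
F(W, a) = 2*W/(2 + a) (F(W, a) = (W + W)/(a + 2) = (2*W)/(2 + a) = 2*W/(2 + a))
sqrt(-226 + F(k(-1, -3), -6)) = sqrt(-226 + 2*(-3)/(2 - 6)) = sqrt(-226 + 2*(-3)/(-4)) = sqrt(-226 + 2*(-3)*(-1/4)) = sqrt(-226 + 3/2) = sqrt(-449/2) = I*sqrt(898)/2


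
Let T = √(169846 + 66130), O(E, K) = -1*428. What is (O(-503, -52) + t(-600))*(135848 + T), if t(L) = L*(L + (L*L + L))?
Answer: -29245415582944 - 430560856*√58994 ≈ -2.9350e+13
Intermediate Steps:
O(E, K) = -428
t(L) = L*(L² + 2*L) (t(L) = L*(L + (L² + L)) = L*(L + (L + L²)) = L*(L² + 2*L))
T = 2*√58994 (T = √235976 = 2*√58994 ≈ 485.77)
(O(-503, -52) + t(-600))*(135848 + T) = (-428 + (-600)²*(2 - 600))*(135848 + 2*√58994) = (-428 + 360000*(-598))*(135848 + 2*√58994) = (-428 - 215280000)*(135848 + 2*√58994) = -215280428*(135848 + 2*√58994) = -29245415582944 - 430560856*√58994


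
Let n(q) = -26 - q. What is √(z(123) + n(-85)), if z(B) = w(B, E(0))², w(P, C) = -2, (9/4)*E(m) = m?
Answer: 3*√7 ≈ 7.9373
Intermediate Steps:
E(m) = 4*m/9
z(B) = 4 (z(B) = (-2)² = 4)
√(z(123) + n(-85)) = √(4 + (-26 - 1*(-85))) = √(4 + (-26 + 85)) = √(4 + 59) = √63 = 3*√7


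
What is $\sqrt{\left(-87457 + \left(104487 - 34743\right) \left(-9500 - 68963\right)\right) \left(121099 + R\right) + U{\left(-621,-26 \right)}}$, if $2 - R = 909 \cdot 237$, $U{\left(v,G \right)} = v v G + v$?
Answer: $\sqrt{516223457727141} \approx 2.2721 \cdot 10^{7}$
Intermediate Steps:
$U{\left(v,G \right)} = v + G v^{2}$ ($U{\left(v,G \right)} = v^{2} G + v = G v^{2} + v = v + G v^{2}$)
$R = -215431$ ($R = 2 - 909 \cdot 237 = 2 - 215433 = -215431$)
$\sqrt{\left(-87457 + \left(104487 - 34743\right) \left(-9500 - 68963\right)\right) \left(121099 + R\right) + U{\left(-621,-26 \right)}} = \sqrt{\left(-87457 + \left(104487 - 34743\right) \left(-9500 - 68963\right)\right) \left(121099 - 215431\right) - 621 \left(1 - -16146\right)} = \sqrt{\left(-87457 + 69744 \left(-78463\right)\right) \left(-94332\right) - 621 \left(1 + 16146\right)} = \sqrt{\left(-87457 - 5472323472\right) \left(-94332\right) - 10027287} = \sqrt{\left(-5472410929\right) \left(-94332\right) - 10027287} = \sqrt{516223467754428 - 10027287} = \sqrt{516223457727141}$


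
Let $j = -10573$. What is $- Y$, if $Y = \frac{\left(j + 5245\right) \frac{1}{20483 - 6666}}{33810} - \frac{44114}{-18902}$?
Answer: $- \frac{1717323048827}{735843471545} \approx -2.3338$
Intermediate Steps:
$Y = \frac{1717323048827}{735843471545}$ ($Y = \frac{\left(-10573 + 5245\right) \frac{1}{20483 - 6666}}{33810} - \frac{44114}{-18902} = - \frac{5328}{13817} \cdot \frac{1}{33810} - - \frac{22057}{9451} = \left(-5328\right) \frac{1}{13817} \cdot \frac{1}{33810} + \frac{22057}{9451} = \left(- \frac{5328}{13817}\right) \frac{1}{33810} + \frac{22057}{9451} = - \frac{888}{77858795} + \frac{22057}{9451} = \frac{1717323048827}{735843471545} \approx 2.3338$)
$- Y = \left(-1\right) \frac{1717323048827}{735843471545} = - \frac{1717323048827}{735843471545}$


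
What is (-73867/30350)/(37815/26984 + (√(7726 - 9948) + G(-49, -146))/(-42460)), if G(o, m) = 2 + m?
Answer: -851354893497453289428/491390396177783400355 - 14273258283125512*I*√2222/491390396177783400355 ≈ -1.7325 - 0.0013692*I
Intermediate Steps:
(-73867/30350)/(37815/26984 + (√(7726 - 9948) + G(-49, -146))/(-42460)) = (-73867/30350)/(37815/26984 + (√(7726 - 9948) + (2 - 146))/(-42460)) = (-73867*1/30350)/(37815*(1/26984) + (√(-2222) - 144)*(-1/42460)) = -73867/(30350*(37815/26984 + (I*√2222 - 144)*(-1/42460))) = -73867/(30350*(37815/26984 + (-144 + I*√2222)*(-1/42460))) = -73867/(30350*(37815/26984 + (36/10615 - I*√2222/42460))) = -73867/(30350*(402377649/286435160 - I*√2222/42460))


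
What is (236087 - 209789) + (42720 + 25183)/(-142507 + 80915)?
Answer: 1619678513/61592 ≈ 26297.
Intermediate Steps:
(236087 - 209789) + (42720 + 25183)/(-142507 + 80915) = 26298 + 67903/(-61592) = 26298 + 67903*(-1/61592) = 26298 - 67903/61592 = 1619678513/61592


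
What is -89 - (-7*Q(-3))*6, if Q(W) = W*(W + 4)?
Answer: -215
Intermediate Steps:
Q(W) = W*(4 + W)
-89 - (-7*Q(-3))*6 = -89 - (-(-21)*(4 - 3))*6 = -89 - (-(-21))*6 = -89 - (-7*(-3))*6 = -89 - 21*6 = -89 - 1*126 = -89 - 126 = -215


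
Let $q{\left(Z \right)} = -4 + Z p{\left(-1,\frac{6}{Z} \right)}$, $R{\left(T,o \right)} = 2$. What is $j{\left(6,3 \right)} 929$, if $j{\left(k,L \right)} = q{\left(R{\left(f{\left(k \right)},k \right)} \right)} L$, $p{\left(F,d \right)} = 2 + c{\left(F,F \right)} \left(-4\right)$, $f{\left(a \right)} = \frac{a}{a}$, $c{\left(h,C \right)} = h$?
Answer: $22296$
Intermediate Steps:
$f{\left(a \right)} = 1$
$p{\left(F,d \right)} = 2 - 4 F$ ($p{\left(F,d \right)} = 2 + F \left(-4\right) = 2 - 4 F$)
$q{\left(Z \right)} = -4 + 6 Z$ ($q{\left(Z \right)} = -4 + Z \left(2 - -4\right) = -4 + Z \left(2 + 4\right) = -4 + Z 6 = -4 + 6 Z$)
$j{\left(k,L \right)} = 8 L$ ($j{\left(k,L \right)} = \left(-4 + 6 \cdot 2\right) L = \left(-4 + 12\right) L = 8 L$)
$j{\left(6,3 \right)} 929 = 8 \cdot 3 \cdot 929 = 24 \cdot 929 = 22296$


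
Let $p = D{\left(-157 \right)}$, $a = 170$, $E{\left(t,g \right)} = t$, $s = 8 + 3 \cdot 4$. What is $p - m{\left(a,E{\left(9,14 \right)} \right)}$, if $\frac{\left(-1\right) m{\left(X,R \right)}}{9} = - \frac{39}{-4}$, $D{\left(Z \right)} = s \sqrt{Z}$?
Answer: $\frac{351}{4} + 20 i \sqrt{157} \approx 87.75 + 250.6 i$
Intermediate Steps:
$s = 20$ ($s = 8 + 12 = 20$)
$D{\left(Z \right)} = 20 \sqrt{Z}$
$p = 20 i \sqrt{157}$ ($p = 20 \sqrt{-157} = 20 i \sqrt{157} \approx 250.6 i$)
$m{\left(X,R \right)} = - \frac{351}{4}$ ($m{\left(X,R \right)} = - 9 \left(- \frac{39}{-4}\right) = - 9 \left(\left(-39\right) \left(- \frac{1}{4}\right)\right) = \left(-9\right) \frac{39}{4} = - \frac{351}{4}$)
$p - m{\left(a,E{\left(9,14 \right)} \right)} = 20 i \sqrt{157} - - \frac{351}{4} = 20 i \sqrt{157} + \frac{351}{4} = \frac{351}{4} + 20 i \sqrt{157}$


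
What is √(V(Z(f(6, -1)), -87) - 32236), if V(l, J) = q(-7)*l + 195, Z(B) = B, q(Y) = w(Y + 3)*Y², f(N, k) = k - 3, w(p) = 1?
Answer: I*√32237 ≈ 179.55*I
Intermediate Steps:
f(N, k) = -3 + k
q(Y) = Y² (q(Y) = 1*Y² = Y²)
V(l, J) = 195 + 49*l (V(l, J) = (-7)²*l + 195 = 49*l + 195 = 195 + 49*l)
√(V(Z(f(6, -1)), -87) - 32236) = √((195 + 49*(-3 - 1)) - 32236) = √((195 + 49*(-4)) - 32236) = √((195 - 196) - 32236) = √(-1 - 32236) = √(-32237) = I*√32237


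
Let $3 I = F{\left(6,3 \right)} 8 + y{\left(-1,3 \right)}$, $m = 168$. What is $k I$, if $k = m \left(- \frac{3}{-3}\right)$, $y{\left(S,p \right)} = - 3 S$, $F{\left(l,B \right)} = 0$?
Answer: $168$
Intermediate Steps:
$k = 168$ ($k = 168 \left(- \frac{3}{-3}\right) = 168 \left(\left(-3\right) \left(- \frac{1}{3}\right)\right) = 168 \cdot 1 = 168$)
$I = 1$ ($I = \frac{0 \cdot 8 - -3}{3} = \frac{0 + 3}{3} = \frac{1}{3} \cdot 3 = 1$)
$k I = 168 \cdot 1 = 168$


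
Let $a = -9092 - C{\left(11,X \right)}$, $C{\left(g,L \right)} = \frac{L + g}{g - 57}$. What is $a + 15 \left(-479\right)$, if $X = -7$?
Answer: $- \frac{374369}{23} \approx -16277.0$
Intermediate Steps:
$C{\left(g,L \right)} = \frac{L + g}{-57 + g}$
$a = - \frac{209114}{23}$ ($a = -9092 - \frac{-7 + 11}{-57 + 11} = -9092 - \frac{1}{-46} \cdot 4 = -9092 - \left(- \frac{1}{46}\right) 4 = -9092 - - \frac{2}{23} = -9092 + \frac{2}{23} = - \frac{209114}{23} \approx -9091.9$)
$a + 15 \left(-479\right) = - \frac{209114}{23} + 15 \left(-479\right) = - \frac{209114}{23} - 7185 = - \frac{374369}{23}$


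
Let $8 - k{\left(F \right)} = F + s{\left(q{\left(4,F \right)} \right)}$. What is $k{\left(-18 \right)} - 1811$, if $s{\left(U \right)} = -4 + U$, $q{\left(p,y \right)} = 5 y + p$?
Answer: $-1695$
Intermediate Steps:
$q{\left(p,y \right)} = p + 5 y$
$k{\left(F \right)} = 8 - 6 F$ ($k{\left(F \right)} = 8 - \left(F + \left(-4 + \left(4 + 5 F\right)\right)\right) = 8 - \left(F + 5 F\right) = 8 - 6 F$)
$k{\left(-18 \right)} - 1811 = \left(8 - -108\right) - 1811 = \left(8 + 108\right) - 1811 = 116 - 1811 = -1695$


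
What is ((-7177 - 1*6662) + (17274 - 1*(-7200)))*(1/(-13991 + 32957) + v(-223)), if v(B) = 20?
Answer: 1344692945/6322 ≈ 2.1270e+5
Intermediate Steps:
((-7177 - 1*6662) + (17274 - 1*(-7200)))*(1/(-13991 + 32957) + v(-223)) = ((-7177 - 1*6662) + (17274 - 1*(-7200)))*(1/(-13991 + 32957) + 20) = ((-7177 - 6662) + (17274 + 7200))*(1/18966 + 20) = (-13839 + 24474)*(1/18966 + 20) = 10635*(379321/18966) = 1344692945/6322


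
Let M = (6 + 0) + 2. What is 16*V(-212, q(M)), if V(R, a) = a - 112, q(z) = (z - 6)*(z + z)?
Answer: -1280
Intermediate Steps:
M = 8 (M = 6 + 2 = 8)
q(z) = 2*z*(-6 + z) (q(z) = (-6 + z)*(2*z) = 2*z*(-6 + z))
V(R, a) = -112 + a
16*V(-212, q(M)) = 16*(-112 + 2*8*(-6 + 8)) = 16*(-112 + 2*8*2) = 16*(-112 + 32) = 16*(-80) = -1280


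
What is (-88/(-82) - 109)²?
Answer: 19580625/1681 ≈ 11648.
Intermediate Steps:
(-88/(-82) - 109)² = (-88*(-1/82) - 109)² = (44/41 - 109)² = (-4425/41)² = 19580625/1681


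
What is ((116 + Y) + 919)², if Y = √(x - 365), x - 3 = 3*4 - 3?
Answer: (1035 + I*√353)² ≈ 1.0709e+6 + 38892.0*I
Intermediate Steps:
x = 12 (x = 3 + (3*4 - 3) = 3 + (12 - 3) = 3 + 9 = 12)
Y = I*√353 (Y = √(12 - 365) = √(-353) = I*√353 ≈ 18.788*I)
((116 + Y) + 919)² = ((116 + I*√353) + 919)² = (1035 + I*√353)²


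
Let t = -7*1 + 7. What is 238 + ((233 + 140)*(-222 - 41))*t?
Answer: 238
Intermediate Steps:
t = 0 (t = -7 + 7 = 0)
238 + ((233 + 140)*(-222 - 41))*t = 238 + ((233 + 140)*(-222 - 41))*0 = 238 + (373*(-263))*0 = 238 - 98099*0 = 238 + 0 = 238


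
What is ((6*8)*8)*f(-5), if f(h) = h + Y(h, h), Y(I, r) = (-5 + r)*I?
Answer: 17280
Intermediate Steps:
Y(I, r) = I*(-5 + r)
f(h) = h + h*(-5 + h)
((6*8)*8)*f(-5) = ((6*8)*8)*(-5*(-4 - 5)) = (48*8)*(-5*(-9)) = 384*45 = 17280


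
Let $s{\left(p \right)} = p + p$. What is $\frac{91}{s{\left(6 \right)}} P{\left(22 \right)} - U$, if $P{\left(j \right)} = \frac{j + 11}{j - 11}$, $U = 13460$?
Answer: $- \frac{53749}{4} \approx -13437.0$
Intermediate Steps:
$s{\left(p \right)} = 2 p$
$P{\left(j \right)} = \frac{11 + j}{-11 + j}$
$\frac{91}{s{\left(6 \right)}} P{\left(22 \right)} - U = \frac{91}{2 \cdot 6} \frac{11 + 22}{-11 + 22} - 13460 = \frac{91}{12} \cdot \frac{1}{11} \cdot 33 - 13460 = 91 \cdot \frac{1}{12} \cdot \frac{1}{11} \cdot 33 - 13460 = \frac{91}{12} \cdot 3 - 13460 = \frac{91}{4} - 13460 = - \frac{53749}{4}$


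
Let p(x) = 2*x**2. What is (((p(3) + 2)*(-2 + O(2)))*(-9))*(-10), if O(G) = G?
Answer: 0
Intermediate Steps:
(((p(3) + 2)*(-2 + O(2)))*(-9))*(-10) = (((2*3**2 + 2)*(-2 + 2))*(-9))*(-10) = (((2*9 + 2)*0)*(-9))*(-10) = (((18 + 2)*0)*(-9))*(-10) = ((20*0)*(-9))*(-10) = (0*(-9))*(-10) = 0*(-10) = 0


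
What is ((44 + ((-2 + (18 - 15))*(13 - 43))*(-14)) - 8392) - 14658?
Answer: -22586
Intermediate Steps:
((44 + ((-2 + (18 - 15))*(13 - 43))*(-14)) - 8392) - 14658 = ((44 + ((-2 + 3)*(-30))*(-14)) - 8392) - 14658 = ((44 + (1*(-30))*(-14)) - 8392) - 14658 = ((44 - 30*(-14)) - 8392) - 14658 = ((44 + 420) - 8392) - 14658 = (464 - 8392) - 14658 = -7928 - 14658 = -22586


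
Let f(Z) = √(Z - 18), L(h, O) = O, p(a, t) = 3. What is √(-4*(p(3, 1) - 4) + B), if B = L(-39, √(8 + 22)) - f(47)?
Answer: √(4 + √30 - √29) ≈ 2.0229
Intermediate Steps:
f(Z) = √(-18 + Z)
B = √30 - √29 (B = √(8 + 22) - √(-18 + 47) = √30 - √29 ≈ 0.092061)
√(-4*(p(3, 1) - 4) + B) = √(-4*(3 - 4) + (√30 - √29)) = √(-4*(-1) + (√30 - √29)) = √(4 + (√30 - √29)) = √(4 + √30 - √29)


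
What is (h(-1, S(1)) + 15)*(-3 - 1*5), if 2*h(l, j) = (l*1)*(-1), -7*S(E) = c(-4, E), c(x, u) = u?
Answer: -124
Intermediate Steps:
S(E) = -E/7
h(l, j) = -l/2 (h(l, j) = ((l*1)*(-1))/2 = (l*(-1))/2 = (-l)/2 = -l/2)
(h(-1, S(1)) + 15)*(-3 - 1*5) = (-½*(-1) + 15)*(-3 - 1*5) = (½ + 15)*(-3 - 5) = (31/2)*(-8) = -124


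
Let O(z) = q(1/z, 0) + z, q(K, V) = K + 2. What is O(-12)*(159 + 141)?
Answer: -3025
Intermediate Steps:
q(K, V) = 2 + K
O(z) = 2 + z + 1/z (O(z) = (2 + 1/z) + z = 2 + z + 1/z)
O(-12)*(159 + 141) = (2 - 12 + 1/(-12))*(159 + 141) = (2 - 12 - 1/12)*300 = -121/12*300 = -3025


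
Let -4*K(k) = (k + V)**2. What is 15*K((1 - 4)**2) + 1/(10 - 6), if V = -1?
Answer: -959/4 ≈ -239.75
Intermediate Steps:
K(k) = -(-1 + k)**2/4 (K(k) = -(k - 1)**2/4 = -(-1 + k)**2/4)
15*K((1 - 4)**2) + 1/(10 - 6) = 15*(-(-1 + (1 - 4)**2)**2/4) + 1/(10 - 6) = 15*(-(-1 + (-3)**2)**2/4) + 1/4 = 15*(-(-1 + 9)**2/4) + 1/4 = 15*(-1/4*8**2) + 1/4 = 15*(-1/4*64) + 1/4 = 15*(-16) + 1/4 = -240 + 1/4 = -959/4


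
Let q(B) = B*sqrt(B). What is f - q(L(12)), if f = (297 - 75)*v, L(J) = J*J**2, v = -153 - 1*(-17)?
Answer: -30192 - 41472*sqrt(3) ≈ -1.0202e+5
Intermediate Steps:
v = -136 (v = -153 + 17 = -136)
L(J) = J**3
q(B) = B**(3/2)
f = -30192 (f = (297 - 75)*(-136) = 222*(-136) = -30192)
f - q(L(12)) = -30192 - (12**3)**(3/2) = -30192 - 1728**(3/2) = -30192 - 41472*sqrt(3)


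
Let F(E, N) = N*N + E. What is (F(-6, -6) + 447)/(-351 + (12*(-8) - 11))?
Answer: -477/458 ≈ -1.0415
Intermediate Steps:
F(E, N) = E + N² (F(E, N) = N² + E = E + N²)
(F(-6, -6) + 447)/(-351 + (12*(-8) - 11)) = ((-6 + (-6)²) + 447)/(-351 + (12*(-8) - 11)) = ((-6 + 36) + 447)/(-351 + (-96 - 11)) = (30 + 447)/(-351 - 107) = 477/(-458) = 477*(-1/458) = -477/458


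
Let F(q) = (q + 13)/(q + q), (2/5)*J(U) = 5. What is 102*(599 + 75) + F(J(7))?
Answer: 3437451/50 ≈ 68749.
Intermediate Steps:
J(U) = 25/2 (J(U) = (5/2)*5 = 25/2)
F(q) = (13 + q)/(2*q) (F(q) = (13 + q)/((2*q)) = (13 + q)*(1/(2*q)) = (13 + q)/(2*q))
102*(599 + 75) + F(J(7)) = 102*(599 + 75) + (13 + 25/2)/(2*(25/2)) = 102*674 + (½)*(2/25)*(51/2) = 68748 + 51/50 = 3437451/50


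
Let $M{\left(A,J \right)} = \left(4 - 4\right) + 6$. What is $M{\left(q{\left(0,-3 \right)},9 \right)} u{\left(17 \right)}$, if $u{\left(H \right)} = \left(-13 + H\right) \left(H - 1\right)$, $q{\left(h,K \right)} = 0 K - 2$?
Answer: $384$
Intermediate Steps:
$q{\left(h,K \right)} = -2$ ($q{\left(h,K \right)} = 0 - 2 = -2$)
$M{\left(A,J \right)} = 6$ ($M{\left(A,J \right)} = 0 + 6 = 6$)
$u{\left(H \right)} = \left(-1 + H\right) \left(-13 + H\right)$ ($u{\left(H \right)} = \left(-13 + H\right) \left(-1 + H\right) = \left(-1 + H\right) \left(-13 + H\right)$)
$M{\left(q{\left(0,-3 \right)},9 \right)} u{\left(17 \right)} = 6 \left(13 + 17^{2} - 238\right) = 6 \left(13 + 289 - 238\right) = 6 \cdot 64 = 384$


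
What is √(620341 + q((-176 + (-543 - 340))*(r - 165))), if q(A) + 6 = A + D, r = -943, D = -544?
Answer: √1793163 ≈ 1339.1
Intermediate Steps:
q(A) = -550 + A (q(A) = -6 + (A - 544) = -6 + (-544 + A) = -550 + A)
√(620341 + q((-176 + (-543 - 340))*(r - 165))) = √(620341 + (-550 + (-176 + (-543 - 340))*(-943 - 165))) = √(620341 + (-550 + (-176 - 883)*(-1108))) = √(620341 + (-550 - 1059*(-1108))) = √(620341 + (-550 + 1173372)) = √(620341 + 1172822) = √1793163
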